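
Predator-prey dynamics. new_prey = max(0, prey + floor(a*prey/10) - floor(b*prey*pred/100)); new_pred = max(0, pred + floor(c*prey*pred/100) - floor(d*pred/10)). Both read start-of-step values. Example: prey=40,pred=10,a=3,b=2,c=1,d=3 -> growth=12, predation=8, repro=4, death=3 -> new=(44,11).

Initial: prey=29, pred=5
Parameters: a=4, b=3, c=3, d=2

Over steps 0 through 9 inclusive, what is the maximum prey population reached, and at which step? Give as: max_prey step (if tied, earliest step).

Step 1: prey: 29+11-4=36; pred: 5+4-1=8
Step 2: prey: 36+14-8=42; pred: 8+8-1=15
Step 3: prey: 42+16-18=40; pred: 15+18-3=30
Step 4: prey: 40+16-36=20; pred: 30+36-6=60
Step 5: prey: 20+8-36=0; pred: 60+36-12=84
Step 6: prey: 0+0-0=0; pred: 84+0-16=68
Step 7: prey: 0+0-0=0; pred: 68+0-13=55
Step 8: prey: 0+0-0=0; pred: 55+0-11=44
Step 9: prey: 0+0-0=0; pred: 44+0-8=36
Max prey = 42 at step 2

Answer: 42 2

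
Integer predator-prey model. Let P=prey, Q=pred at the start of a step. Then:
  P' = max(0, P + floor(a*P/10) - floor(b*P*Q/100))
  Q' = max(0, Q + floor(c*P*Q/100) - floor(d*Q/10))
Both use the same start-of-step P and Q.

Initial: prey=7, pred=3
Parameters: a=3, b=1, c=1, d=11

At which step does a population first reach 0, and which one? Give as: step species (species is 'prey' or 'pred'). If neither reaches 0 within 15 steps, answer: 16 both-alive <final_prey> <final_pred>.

Answer: 1 pred

Derivation:
Step 1: prey: 7+2-0=9; pred: 3+0-3=0
First extinction: pred at step 1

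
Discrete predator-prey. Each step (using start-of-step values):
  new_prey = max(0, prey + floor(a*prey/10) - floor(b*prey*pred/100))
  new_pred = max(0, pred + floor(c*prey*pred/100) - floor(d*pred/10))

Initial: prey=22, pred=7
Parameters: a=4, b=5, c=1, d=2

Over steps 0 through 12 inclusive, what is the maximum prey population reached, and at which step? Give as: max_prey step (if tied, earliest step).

Step 1: prey: 22+8-7=23; pred: 7+1-1=7
Step 2: prey: 23+9-8=24; pred: 7+1-1=7
Step 3: prey: 24+9-8=25; pred: 7+1-1=7
Step 4: prey: 25+10-8=27; pred: 7+1-1=7
Step 5: prey: 27+10-9=28; pred: 7+1-1=7
Step 6: prey: 28+11-9=30; pred: 7+1-1=7
Step 7: prey: 30+12-10=32; pred: 7+2-1=8
Step 8: prey: 32+12-12=32; pred: 8+2-1=9
Step 9: prey: 32+12-14=30; pred: 9+2-1=10
Step 10: prey: 30+12-15=27; pred: 10+3-2=11
Step 11: prey: 27+10-14=23; pred: 11+2-2=11
Step 12: prey: 23+9-12=20; pred: 11+2-2=11
Max prey = 32 at step 7

Answer: 32 7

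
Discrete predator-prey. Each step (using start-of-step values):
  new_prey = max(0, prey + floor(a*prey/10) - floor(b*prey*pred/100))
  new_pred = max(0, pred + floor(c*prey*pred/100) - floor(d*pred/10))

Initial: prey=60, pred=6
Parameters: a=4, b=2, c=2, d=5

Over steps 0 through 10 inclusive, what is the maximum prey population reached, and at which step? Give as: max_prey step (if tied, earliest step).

Step 1: prey: 60+24-7=77; pred: 6+7-3=10
Step 2: prey: 77+30-15=92; pred: 10+15-5=20
Step 3: prey: 92+36-36=92; pred: 20+36-10=46
Step 4: prey: 92+36-84=44; pred: 46+84-23=107
Step 5: prey: 44+17-94=0; pred: 107+94-53=148
Step 6: prey: 0+0-0=0; pred: 148+0-74=74
Step 7: prey: 0+0-0=0; pred: 74+0-37=37
Step 8: prey: 0+0-0=0; pred: 37+0-18=19
Step 9: prey: 0+0-0=0; pred: 19+0-9=10
Step 10: prey: 0+0-0=0; pred: 10+0-5=5
Max prey = 92 at step 2

Answer: 92 2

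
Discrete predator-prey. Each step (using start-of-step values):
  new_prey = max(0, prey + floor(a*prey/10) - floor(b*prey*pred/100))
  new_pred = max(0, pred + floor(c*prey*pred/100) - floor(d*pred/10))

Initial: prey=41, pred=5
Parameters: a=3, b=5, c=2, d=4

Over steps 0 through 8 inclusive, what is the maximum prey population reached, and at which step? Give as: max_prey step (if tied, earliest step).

Answer: 43 1

Derivation:
Step 1: prey: 41+12-10=43; pred: 5+4-2=7
Step 2: prey: 43+12-15=40; pred: 7+6-2=11
Step 3: prey: 40+12-22=30; pred: 11+8-4=15
Step 4: prey: 30+9-22=17; pred: 15+9-6=18
Step 5: prey: 17+5-15=7; pred: 18+6-7=17
Step 6: prey: 7+2-5=4; pred: 17+2-6=13
Step 7: prey: 4+1-2=3; pred: 13+1-5=9
Step 8: prey: 3+0-1=2; pred: 9+0-3=6
Max prey = 43 at step 1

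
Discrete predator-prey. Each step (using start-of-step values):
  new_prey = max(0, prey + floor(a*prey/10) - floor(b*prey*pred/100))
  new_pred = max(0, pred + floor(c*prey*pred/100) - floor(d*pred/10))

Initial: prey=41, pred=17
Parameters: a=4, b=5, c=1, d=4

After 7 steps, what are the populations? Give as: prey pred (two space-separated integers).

Step 1: prey: 41+16-34=23; pred: 17+6-6=17
Step 2: prey: 23+9-19=13; pred: 17+3-6=14
Step 3: prey: 13+5-9=9; pred: 14+1-5=10
Step 4: prey: 9+3-4=8; pred: 10+0-4=6
Step 5: prey: 8+3-2=9; pred: 6+0-2=4
Step 6: prey: 9+3-1=11; pred: 4+0-1=3
Step 7: prey: 11+4-1=14; pred: 3+0-1=2

Answer: 14 2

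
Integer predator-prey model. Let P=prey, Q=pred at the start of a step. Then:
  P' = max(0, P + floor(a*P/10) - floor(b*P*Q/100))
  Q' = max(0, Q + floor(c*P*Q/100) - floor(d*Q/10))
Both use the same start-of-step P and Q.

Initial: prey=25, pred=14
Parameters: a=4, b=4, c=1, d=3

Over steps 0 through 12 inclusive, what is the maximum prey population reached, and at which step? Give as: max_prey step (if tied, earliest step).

Step 1: prey: 25+10-14=21; pred: 14+3-4=13
Step 2: prey: 21+8-10=19; pred: 13+2-3=12
Step 3: prey: 19+7-9=17; pred: 12+2-3=11
Step 4: prey: 17+6-7=16; pred: 11+1-3=9
Step 5: prey: 16+6-5=17; pred: 9+1-2=8
Step 6: prey: 17+6-5=18; pred: 8+1-2=7
Step 7: prey: 18+7-5=20; pred: 7+1-2=6
Step 8: prey: 20+8-4=24; pred: 6+1-1=6
Step 9: prey: 24+9-5=28; pred: 6+1-1=6
Step 10: prey: 28+11-6=33; pred: 6+1-1=6
Step 11: prey: 33+13-7=39; pred: 6+1-1=6
Step 12: prey: 39+15-9=45; pred: 6+2-1=7
Max prey = 45 at step 12

Answer: 45 12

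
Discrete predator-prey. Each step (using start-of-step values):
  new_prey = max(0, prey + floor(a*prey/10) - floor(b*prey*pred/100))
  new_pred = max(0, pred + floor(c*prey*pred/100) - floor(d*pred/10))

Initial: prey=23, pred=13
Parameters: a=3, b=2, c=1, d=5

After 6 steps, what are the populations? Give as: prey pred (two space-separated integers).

Answer: 57 3

Derivation:
Step 1: prey: 23+6-5=24; pred: 13+2-6=9
Step 2: prey: 24+7-4=27; pred: 9+2-4=7
Step 3: prey: 27+8-3=32; pred: 7+1-3=5
Step 4: prey: 32+9-3=38; pred: 5+1-2=4
Step 5: prey: 38+11-3=46; pred: 4+1-2=3
Step 6: prey: 46+13-2=57; pred: 3+1-1=3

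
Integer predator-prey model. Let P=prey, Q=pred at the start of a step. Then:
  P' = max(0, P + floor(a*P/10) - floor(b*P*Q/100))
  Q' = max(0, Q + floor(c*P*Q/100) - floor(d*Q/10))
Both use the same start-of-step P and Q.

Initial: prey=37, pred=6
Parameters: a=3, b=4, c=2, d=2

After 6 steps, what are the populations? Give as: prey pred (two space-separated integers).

Answer: 0 25

Derivation:
Step 1: prey: 37+11-8=40; pred: 6+4-1=9
Step 2: prey: 40+12-14=38; pred: 9+7-1=15
Step 3: prey: 38+11-22=27; pred: 15+11-3=23
Step 4: prey: 27+8-24=11; pred: 23+12-4=31
Step 5: prey: 11+3-13=1; pred: 31+6-6=31
Step 6: prey: 1+0-1=0; pred: 31+0-6=25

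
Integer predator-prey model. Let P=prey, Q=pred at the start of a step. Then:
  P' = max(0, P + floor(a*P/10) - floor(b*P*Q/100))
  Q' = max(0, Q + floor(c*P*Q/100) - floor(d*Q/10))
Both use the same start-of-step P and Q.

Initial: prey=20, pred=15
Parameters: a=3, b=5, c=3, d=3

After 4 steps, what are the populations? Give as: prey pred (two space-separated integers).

Step 1: prey: 20+6-15=11; pred: 15+9-4=20
Step 2: prey: 11+3-11=3; pred: 20+6-6=20
Step 3: prey: 3+0-3=0; pred: 20+1-6=15
Step 4: prey: 0+0-0=0; pred: 15+0-4=11

Answer: 0 11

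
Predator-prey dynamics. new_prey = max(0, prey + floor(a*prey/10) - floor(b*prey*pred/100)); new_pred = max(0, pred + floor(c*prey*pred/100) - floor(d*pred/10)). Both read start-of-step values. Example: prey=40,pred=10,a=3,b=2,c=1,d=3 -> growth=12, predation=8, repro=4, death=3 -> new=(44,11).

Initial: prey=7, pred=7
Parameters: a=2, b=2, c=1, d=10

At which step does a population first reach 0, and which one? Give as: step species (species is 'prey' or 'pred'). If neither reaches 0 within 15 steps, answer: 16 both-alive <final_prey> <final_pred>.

Step 1: prey: 7+1-0=8; pred: 7+0-7=0
First extinction: pred at step 1

Answer: 1 pred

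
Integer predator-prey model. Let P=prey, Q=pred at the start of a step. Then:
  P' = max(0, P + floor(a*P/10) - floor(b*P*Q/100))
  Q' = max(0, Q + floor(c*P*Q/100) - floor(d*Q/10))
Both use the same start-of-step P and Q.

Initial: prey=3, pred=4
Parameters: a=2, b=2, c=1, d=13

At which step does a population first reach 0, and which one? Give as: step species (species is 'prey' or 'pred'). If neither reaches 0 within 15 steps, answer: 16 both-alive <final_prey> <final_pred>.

Answer: 1 pred

Derivation:
Step 1: prey: 3+0-0=3; pred: 4+0-5=0
First extinction: pred at step 1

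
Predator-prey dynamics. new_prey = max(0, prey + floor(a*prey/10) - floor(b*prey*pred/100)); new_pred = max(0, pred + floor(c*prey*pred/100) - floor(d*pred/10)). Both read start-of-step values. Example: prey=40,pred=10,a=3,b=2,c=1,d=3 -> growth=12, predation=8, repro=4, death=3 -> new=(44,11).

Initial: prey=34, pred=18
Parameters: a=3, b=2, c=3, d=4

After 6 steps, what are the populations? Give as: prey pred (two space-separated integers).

Step 1: prey: 34+10-12=32; pred: 18+18-7=29
Step 2: prey: 32+9-18=23; pred: 29+27-11=45
Step 3: prey: 23+6-20=9; pred: 45+31-18=58
Step 4: prey: 9+2-10=1; pred: 58+15-23=50
Step 5: prey: 1+0-1=0; pred: 50+1-20=31
Step 6: prey: 0+0-0=0; pred: 31+0-12=19

Answer: 0 19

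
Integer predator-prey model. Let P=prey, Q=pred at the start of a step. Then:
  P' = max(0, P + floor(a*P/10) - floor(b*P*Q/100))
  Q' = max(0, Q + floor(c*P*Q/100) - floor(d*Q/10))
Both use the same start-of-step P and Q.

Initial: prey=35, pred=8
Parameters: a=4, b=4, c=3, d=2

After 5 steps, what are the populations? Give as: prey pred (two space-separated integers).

Answer: 0 42

Derivation:
Step 1: prey: 35+14-11=38; pred: 8+8-1=15
Step 2: prey: 38+15-22=31; pred: 15+17-3=29
Step 3: prey: 31+12-35=8; pred: 29+26-5=50
Step 4: prey: 8+3-16=0; pred: 50+12-10=52
Step 5: prey: 0+0-0=0; pred: 52+0-10=42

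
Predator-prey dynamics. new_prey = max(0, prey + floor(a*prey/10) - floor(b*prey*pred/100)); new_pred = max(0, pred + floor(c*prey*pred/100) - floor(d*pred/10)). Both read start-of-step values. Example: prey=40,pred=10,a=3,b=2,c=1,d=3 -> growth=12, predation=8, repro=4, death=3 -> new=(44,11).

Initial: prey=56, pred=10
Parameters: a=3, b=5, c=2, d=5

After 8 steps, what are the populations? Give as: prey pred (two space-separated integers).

Answer: 1 1

Derivation:
Step 1: prey: 56+16-28=44; pred: 10+11-5=16
Step 2: prey: 44+13-35=22; pred: 16+14-8=22
Step 3: prey: 22+6-24=4; pred: 22+9-11=20
Step 4: prey: 4+1-4=1; pred: 20+1-10=11
Step 5: prey: 1+0-0=1; pred: 11+0-5=6
Step 6: prey: 1+0-0=1; pred: 6+0-3=3
Step 7: prey: 1+0-0=1; pred: 3+0-1=2
Step 8: prey: 1+0-0=1; pred: 2+0-1=1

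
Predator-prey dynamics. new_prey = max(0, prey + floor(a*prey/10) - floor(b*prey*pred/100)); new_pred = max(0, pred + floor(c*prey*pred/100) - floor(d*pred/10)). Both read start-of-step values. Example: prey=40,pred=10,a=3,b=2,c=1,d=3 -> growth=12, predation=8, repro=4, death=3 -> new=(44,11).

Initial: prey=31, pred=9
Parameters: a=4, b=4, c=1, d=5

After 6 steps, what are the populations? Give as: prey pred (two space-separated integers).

Step 1: prey: 31+12-11=32; pred: 9+2-4=7
Step 2: prey: 32+12-8=36; pred: 7+2-3=6
Step 3: prey: 36+14-8=42; pred: 6+2-3=5
Step 4: prey: 42+16-8=50; pred: 5+2-2=5
Step 5: prey: 50+20-10=60; pred: 5+2-2=5
Step 6: prey: 60+24-12=72; pred: 5+3-2=6

Answer: 72 6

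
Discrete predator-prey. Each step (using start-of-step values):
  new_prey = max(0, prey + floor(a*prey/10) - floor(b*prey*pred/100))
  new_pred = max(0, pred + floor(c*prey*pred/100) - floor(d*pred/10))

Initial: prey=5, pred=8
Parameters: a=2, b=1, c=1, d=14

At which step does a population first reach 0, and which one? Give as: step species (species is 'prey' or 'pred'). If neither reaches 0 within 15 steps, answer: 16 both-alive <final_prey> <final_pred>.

Step 1: prey: 5+1-0=6; pred: 8+0-11=0
First extinction: pred at step 1

Answer: 1 pred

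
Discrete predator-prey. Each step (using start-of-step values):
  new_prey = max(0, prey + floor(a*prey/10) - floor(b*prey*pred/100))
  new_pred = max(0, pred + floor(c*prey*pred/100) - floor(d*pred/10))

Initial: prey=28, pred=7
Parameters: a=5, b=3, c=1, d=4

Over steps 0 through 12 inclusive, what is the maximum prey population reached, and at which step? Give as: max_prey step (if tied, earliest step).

Answer: 130 6

Derivation:
Step 1: prey: 28+14-5=37; pred: 7+1-2=6
Step 2: prey: 37+18-6=49; pred: 6+2-2=6
Step 3: prey: 49+24-8=65; pred: 6+2-2=6
Step 4: prey: 65+32-11=86; pred: 6+3-2=7
Step 5: prey: 86+43-18=111; pred: 7+6-2=11
Step 6: prey: 111+55-36=130; pred: 11+12-4=19
Step 7: prey: 130+65-74=121; pred: 19+24-7=36
Step 8: prey: 121+60-130=51; pred: 36+43-14=65
Step 9: prey: 51+25-99=0; pred: 65+33-26=72
Step 10: prey: 0+0-0=0; pred: 72+0-28=44
Step 11: prey: 0+0-0=0; pred: 44+0-17=27
Step 12: prey: 0+0-0=0; pred: 27+0-10=17
Max prey = 130 at step 6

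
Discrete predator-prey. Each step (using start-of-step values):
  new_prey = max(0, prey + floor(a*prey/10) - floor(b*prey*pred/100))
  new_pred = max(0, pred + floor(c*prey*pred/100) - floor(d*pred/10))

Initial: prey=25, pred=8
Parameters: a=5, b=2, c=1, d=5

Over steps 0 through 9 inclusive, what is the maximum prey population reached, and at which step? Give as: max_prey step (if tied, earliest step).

Step 1: prey: 25+12-4=33; pred: 8+2-4=6
Step 2: prey: 33+16-3=46; pred: 6+1-3=4
Step 3: prey: 46+23-3=66; pred: 4+1-2=3
Step 4: prey: 66+33-3=96; pred: 3+1-1=3
Step 5: prey: 96+48-5=139; pred: 3+2-1=4
Step 6: prey: 139+69-11=197; pred: 4+5-2=7
Step 7: prey: 197+98-27=268; pred: 7+13-3=17
Step 8: prey: 268+134-91=311; pred: 17+45-8=54
Step 9: prey: 311+155-335=131; pred: 54+167-27=194
Max prey = 311 at step 8

Answer: 311 8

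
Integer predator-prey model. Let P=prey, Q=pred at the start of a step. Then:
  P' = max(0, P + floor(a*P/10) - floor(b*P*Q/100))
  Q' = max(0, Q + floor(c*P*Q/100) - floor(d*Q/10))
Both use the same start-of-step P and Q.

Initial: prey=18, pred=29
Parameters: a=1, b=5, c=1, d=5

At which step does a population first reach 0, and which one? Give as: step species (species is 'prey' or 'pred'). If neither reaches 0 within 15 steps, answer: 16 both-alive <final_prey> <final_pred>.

Answer: 1 prey

Derivation:
Step 1: prey: 18+1-26=0; pred: 29+5-14=20
First extinction: prey at step 1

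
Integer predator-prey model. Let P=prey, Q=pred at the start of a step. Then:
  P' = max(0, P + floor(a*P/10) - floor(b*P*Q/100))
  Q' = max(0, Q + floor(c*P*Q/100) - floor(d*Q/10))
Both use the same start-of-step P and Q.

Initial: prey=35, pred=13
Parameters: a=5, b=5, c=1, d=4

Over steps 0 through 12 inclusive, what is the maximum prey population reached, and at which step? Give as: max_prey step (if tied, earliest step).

Step 1: prey: 35+17-22=30; pred: 13+4-5=12
Step 2: prey: 30+15-18=27; pred: 12+3-4=11
Step 3: prey: 27+13-14=26; pred: 11+2-4=9
Step 4: prey: 26+13-11=28; pred: 9+2-3=8
Step 5: prey: 28+14-11=31; pred: 8+2-3=7
Step 6: prey: 31+15-10=36; pred: 7+2-2=7
Step 7: prey: 36+18-12=42; pred: 7+2-2=7
Step 8: prey: 42+21-14=49; pred: 7+2-2=7
Step 9: prey: 49+24-17=56; pred: 7+3-2=8
Step 10: prey: 56+28-22=62; pred: 8+4-3=9
Step 11: prey: 62+31-27=66; pred: 9+5-3=11
Step 12: prey: 66+33-36=63; pred: 11+7-4=14
Max prey = 66 at step 11

Answer: 66 11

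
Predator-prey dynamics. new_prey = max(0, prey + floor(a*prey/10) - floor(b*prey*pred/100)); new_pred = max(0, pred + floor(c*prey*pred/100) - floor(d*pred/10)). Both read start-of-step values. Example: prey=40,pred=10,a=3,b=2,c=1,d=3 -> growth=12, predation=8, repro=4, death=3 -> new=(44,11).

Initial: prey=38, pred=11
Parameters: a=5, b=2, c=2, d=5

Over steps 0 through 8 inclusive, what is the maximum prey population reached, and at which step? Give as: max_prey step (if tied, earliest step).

Answer: 66 3

Derivation:
Step 1: prey: 38+19-8=49; pred: 11+8-5=14
Step 2: prey: 49+24-13=60; pred: 14+13-7=20
Step 3: prey: 60+30-24=66; pred: 20+24-10=34
Step 4: prey: 66+33-44=55; pred: 34+44-17=61
Step 5: prey: 55+27-67=15; pred: 61+67-30=98
Step 6: prey: 15+7-29=0; pred: 98+29-49=78
Step 7: prey: 0+0-0=0; pred: 78+0-39=39
Step 8: prey: 0+0-0=0; pred: 39+0-19=20
Max prey = 66 at step 3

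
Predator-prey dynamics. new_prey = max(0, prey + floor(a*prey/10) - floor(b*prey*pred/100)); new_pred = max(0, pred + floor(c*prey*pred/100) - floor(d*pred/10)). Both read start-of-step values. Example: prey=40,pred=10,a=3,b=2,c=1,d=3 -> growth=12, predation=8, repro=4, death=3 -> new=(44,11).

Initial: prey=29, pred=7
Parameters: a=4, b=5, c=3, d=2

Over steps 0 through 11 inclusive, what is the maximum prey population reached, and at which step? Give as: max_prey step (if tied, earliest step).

Step 1: prey: 29+11-10=30; pred: 7+6-1=12
Step 2: prey: 30+12-18=24; pred: 12+10-2=20
Step 3: prey: 24+9-24=9; pred: 20+14-4=30
Step 4: prey: 9+3-13=0; pred: 30+8-6=32
Step 5: prey: 0+0-0=0; pred: 32+0-6=26
Step 6: prey: 0+0-0=0; pred: 26+0-5=21
Step 7: prey: 0+0-0=0; pred: 21+0-4=17
Step 8: prey: 0+0-0=0; pred: 17+0-3=14
Step 9: prey: 0+0-0=0; pred: 14+0-2=12
Step 10: prey: 0+0-0=0; pred: 12+0-2=10
Step 11: prey: 0+0-0=0; pred: 10+0-2=8
Max prey = 30 at step 1

Answer: 30 1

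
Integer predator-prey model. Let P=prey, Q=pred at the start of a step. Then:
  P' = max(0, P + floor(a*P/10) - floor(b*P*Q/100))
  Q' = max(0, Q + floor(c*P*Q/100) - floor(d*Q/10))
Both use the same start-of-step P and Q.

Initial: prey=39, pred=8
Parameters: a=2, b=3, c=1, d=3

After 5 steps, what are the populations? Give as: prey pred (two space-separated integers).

Answer: 26 9

Derivation:
Step 1: prey: 39+7-9=37; pred: 8+3-2=9
Step 2: prey: 37+7-9=35; pred: 9+3-2=10
Step 3: prey: 35+7-10=32; pred: 10+3-3=10
Step 4: prey: 32+6-9=29; pred: 10+3-3=10
Step 5: prey: 29+5-8=26; pred: 10+2-3=9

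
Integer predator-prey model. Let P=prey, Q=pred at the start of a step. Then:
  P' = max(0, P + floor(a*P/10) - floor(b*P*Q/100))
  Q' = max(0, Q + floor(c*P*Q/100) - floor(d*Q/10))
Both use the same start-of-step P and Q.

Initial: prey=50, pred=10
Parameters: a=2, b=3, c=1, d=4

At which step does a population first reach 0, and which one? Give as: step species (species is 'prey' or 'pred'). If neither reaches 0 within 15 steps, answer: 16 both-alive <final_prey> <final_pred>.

Answer: 16 both-alive 42 4

Derivation:
Step 1: prey: 50+10-15=45; pred: 10+5-4=11
Step 2: prey: 45+9-14=40; pred: 11+4-4=11
Step 3: prey: 40+8-13=35; pred: 11+4-4=11
Step 4: prey: 35+7-11=31; pred: 11+3-4=10
Step 5: prey: 31+6-9=28; pred: 10+3-4=9
Step 6: prey: 28+5-7=26; pred: 9+2-3=8
Step 7: prey: 26+5-6=25; pred: 8+2-3=7
Step 8: prey: 25+5-5=25; pred: 7+1-2=6
Step 9: prey: 25+5-4=26; pred: 6+1-2=5
Step 10: prey: 26+5-3=28; pred: 5+1-2=4
Step 11: prey: 28+5-3=30; pred: 4+1-1=4
Step 12: prey: 30+6-3=33; pred: 4+1-1=4
Step 13: prey: 33+6-3=36; pred: 4+1-1=4
Step 14: prey: 36+7-4=39; pred: 4+1-1=4
Step 15: prey: 39+7-4=42; pred: 4+1-1=4
No extinction within 15 steps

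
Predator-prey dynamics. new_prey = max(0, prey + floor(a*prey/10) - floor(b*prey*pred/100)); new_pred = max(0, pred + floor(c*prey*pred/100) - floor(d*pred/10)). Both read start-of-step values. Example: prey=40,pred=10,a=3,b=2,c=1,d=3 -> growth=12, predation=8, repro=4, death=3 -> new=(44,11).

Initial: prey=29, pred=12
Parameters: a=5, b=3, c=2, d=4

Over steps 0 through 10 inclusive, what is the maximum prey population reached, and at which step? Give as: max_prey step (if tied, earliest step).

Answer: 36 2

Derivation:
Step 1: prey: 29+14-10=33; pred: 12+6-4=14
Step 2: prey: 33+16-13=36; pred: 14+9-5=18
Step 3: prey: 36+18-19=35; pred: 18+12-7=23
Step 4: prey: 35+17-24=28; pred: 23+16-9=30
Step 5: prey: 28+14-25=17; pred: 30+16-12=34
Step 6: prey: 17+8-17=8; pred: 34+11-13=32
Step 7: prey: 8+4-7=5; pred: 32+5-12=25
Step 8: prey: 5+2-3=4; pred: 25+2-10=17
Step 9: prey: 4+2-2=4; pred: 17+1-6=12
Step 10: prey: 4+2-1=5; pred: 12+0-4=8
Max prey = 36 at step 2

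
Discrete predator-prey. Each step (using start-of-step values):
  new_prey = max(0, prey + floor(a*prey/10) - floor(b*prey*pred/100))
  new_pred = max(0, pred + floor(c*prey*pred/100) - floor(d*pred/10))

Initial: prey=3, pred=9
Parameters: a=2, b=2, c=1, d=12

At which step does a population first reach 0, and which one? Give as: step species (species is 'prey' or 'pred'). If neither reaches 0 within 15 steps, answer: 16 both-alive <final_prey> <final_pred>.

Answer: 1 pred

Derivation:
Step 1: prey: 3+0-0=3; pred: 9+0-10=0
First extinction: pred at step 1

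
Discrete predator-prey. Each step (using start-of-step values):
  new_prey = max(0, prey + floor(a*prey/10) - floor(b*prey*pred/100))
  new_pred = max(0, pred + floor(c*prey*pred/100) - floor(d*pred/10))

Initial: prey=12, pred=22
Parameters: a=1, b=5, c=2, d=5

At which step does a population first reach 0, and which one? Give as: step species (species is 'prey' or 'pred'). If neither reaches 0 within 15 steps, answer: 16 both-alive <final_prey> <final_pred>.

Answer: 1 prey

Derivation:
Step 1: prey: 12+1-13=0; pred: 22+5-11=16
First extinction: prey at step 1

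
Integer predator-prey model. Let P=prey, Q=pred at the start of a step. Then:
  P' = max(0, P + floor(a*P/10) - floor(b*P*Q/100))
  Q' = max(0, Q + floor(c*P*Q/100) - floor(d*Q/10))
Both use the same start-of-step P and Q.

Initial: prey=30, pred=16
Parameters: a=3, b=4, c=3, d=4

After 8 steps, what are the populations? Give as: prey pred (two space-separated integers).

Step 1: prey: 30+9-19=20; pred: 16+14-6=24
Step 2: prey: 20+6-19=7; pred: 24+14-9=29
Step 3: prey: 7+2-8=1; pred: 29+6-11=24
Step 4: prey: 1+0-0=1; pred: 24+0-9=15
Step 5: prey: 1+0-0=1; pred: 15+0-6=9
Step 6: prey: 1+0-0=1; pred: 9+0-3=6
Step 7: prey: 1+0-0=1; pred: 6+0-2=4
Step 8: prey: 1+0-0=1; pred: 4+0-1=3

Answer: 1 3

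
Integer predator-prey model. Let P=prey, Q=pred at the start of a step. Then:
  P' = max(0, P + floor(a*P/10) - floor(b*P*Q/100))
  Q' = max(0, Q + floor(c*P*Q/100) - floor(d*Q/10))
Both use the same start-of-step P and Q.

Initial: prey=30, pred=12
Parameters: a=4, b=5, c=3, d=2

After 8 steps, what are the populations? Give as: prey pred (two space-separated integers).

Answer: 0 12

Derivation:
Step 1: prey: 30+12-18=24; pred: 12+10-2=20
Step 2: prey: 24+9-24=9; pred: 20+14-4=30
Step 3: prey: 9+3-13=0; pred: 30+8-6=32
Step 4: prey: 0+0-0=0; pred: 32+0-6=26
Step 5: prey: 0+0-0=0; pred: 26+0-5=21
Step 6: prey: 0+0-0=0; pred: 21+0-4=17
Step 7: prey: 0+0-0=0; pred: 17+0-3=14
Step 8: prey: 0+0-0=0; pred: 14+0-2=12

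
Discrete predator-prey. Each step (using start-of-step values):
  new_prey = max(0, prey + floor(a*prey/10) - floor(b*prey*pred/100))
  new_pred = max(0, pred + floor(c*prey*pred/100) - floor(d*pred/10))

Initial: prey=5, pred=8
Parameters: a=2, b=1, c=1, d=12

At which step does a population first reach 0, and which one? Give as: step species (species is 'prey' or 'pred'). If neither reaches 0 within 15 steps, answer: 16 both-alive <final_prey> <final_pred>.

Answer: 1 pred

Derivation:
Step 1: prey: 5+1-0=6; pred: 8+0-9=0
First extinction: pred at step 1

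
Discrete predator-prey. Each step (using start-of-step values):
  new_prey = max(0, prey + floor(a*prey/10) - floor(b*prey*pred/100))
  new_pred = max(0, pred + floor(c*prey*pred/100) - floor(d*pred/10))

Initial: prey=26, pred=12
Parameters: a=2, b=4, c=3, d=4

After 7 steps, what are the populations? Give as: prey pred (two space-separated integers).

Step 1: prey: 26+5-12=19; pred: 12+9-4=17
Step 2: prey: 19+3-12=10; pred: 17+9-6=20
Step 3: prey: 10+2-8=4; pred: 20+6-8=18
Step 4: prey: 4+0-2=2; pred: 18+2-7=13
Step 5: prey: 2+0-1=1; pred: 13+0-5=8
Step 6: prey: 1+0-0=1; pred: 8+0-3=5
Step 7: prey: 1+0-0=1; pred: 5+0-2=3

Answer: 1 3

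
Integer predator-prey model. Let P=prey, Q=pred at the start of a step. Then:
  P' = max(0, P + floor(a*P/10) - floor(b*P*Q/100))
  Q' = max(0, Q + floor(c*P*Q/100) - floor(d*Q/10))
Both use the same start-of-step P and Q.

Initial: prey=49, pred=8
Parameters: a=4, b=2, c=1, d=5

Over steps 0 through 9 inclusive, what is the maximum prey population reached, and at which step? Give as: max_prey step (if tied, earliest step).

Answer: 128 5

Derivation:
Step 1: prey: 49+19-7=61; pred: 8+3-4=7
Step 2: prey: 61+24-8=77; pred: 7+4-3=8
Step 3: prey: 77+30-12=95; pred: 8+6-4=10
Step 4: prey: 95+38-19=114; pred: 10+9-5=14
Step 5: prey: 114+45-31=128; pred: 14+15-7=22
Step 6: prey: 128+51-56=123; pred: 22+28-11=39
Step 7: prey: 123+49-95=77; pred: 39+47-19=67
Step 8: prey: 77+30-103=4; pred: 67+51-33=85
Step 9: prey: 4+1-6=0; pred: 85+3-42=46
Max prey = 128 at step 5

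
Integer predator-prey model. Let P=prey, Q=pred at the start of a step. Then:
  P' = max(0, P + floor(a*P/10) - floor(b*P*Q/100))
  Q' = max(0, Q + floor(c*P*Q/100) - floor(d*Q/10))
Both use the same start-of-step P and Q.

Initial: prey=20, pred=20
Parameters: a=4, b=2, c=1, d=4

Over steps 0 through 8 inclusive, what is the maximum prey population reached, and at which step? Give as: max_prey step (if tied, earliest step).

Answer: 76 8

Derivation:
Step 1: prey: 20+8-8=20; pred: 20+4-8=16
Step 2: prey: 20+8-6=22; pred: 16+3-6=13
Step 3: prey: 22+8-5=25; pred: 13+2-5=10
Step 4: prey: 25+10-5=30; pred: 10+2-4=8
Step 5: prey: 30+12-4=38; pred: 8+2-3=7
Step 6: prey: 38+15-5=48; pred: 7+2-2=7
Step 7: prey: 48+19-6=61; pred: 7+3-2=8
Step 8: prey: 61+24-9=76; pred: 8+4-3=9
Max prey = 76 at step 8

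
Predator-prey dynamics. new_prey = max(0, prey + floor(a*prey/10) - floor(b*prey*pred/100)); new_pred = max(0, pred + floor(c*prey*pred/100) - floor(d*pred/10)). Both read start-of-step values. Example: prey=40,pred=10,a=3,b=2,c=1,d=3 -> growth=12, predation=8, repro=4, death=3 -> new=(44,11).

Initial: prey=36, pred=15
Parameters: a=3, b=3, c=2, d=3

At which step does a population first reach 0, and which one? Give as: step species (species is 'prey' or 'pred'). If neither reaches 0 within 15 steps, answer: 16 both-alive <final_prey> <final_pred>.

Step 1: prey: 36+10-16=30; pred: 15+10-4=21
Step 2: prey: 30+9-18=21; pred: 21+12-6=27
Step 3: prey: 21+6-17=10; pred: 27+11-8=30
Step 4: prey: 10+3-9=4; pred: 30+6-9=27
Step 5: prey: 4+1-3=2; pred: 27+2-8=21
Step 6: prey: 2+0-1=1; pred: 21+0-6=15
Step 7: prey: 1+0-0=1; pred: 15+0-4=11
Step 8: prey: 1+0-0=1; pred: 11+0-3=8
Step 9: prey: 1+0-0=1; pred: 8+0-2=6
Step 10: prey: 1+0-0=1; pred: 6+0-1=5
Step 11: prey: 1+0-0=1; pred: 5+0-1=4
Step 12: prey: 1+0-0=1; pred: 4+0-1=3
Step 13: prey: 1+0-0=1; pred: 3+0-0=3
Steps 14-15: state stable at prey=1, pred=3 (no change)
No extinction within 15 steps

Answer: 16 both-alive 1 3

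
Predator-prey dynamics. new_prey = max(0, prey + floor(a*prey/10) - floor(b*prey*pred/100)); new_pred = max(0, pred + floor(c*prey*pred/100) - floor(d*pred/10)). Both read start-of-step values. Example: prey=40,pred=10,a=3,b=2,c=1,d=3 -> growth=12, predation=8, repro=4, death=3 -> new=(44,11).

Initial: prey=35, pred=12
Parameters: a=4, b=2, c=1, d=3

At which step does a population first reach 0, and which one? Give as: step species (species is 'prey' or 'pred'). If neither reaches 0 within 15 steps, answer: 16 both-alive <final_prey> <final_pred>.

Answer: 16 both-alive 10 10

Derivation:
Step 1: prey: 35+14-8=41; pred: 12+4-3=13
Step 2: prey: 41+16-10=47; pred: 13+5-3=15
Step 3: prey: 47+18-14=51; pred: 15+7-4=18
Step 4: prey: 51+20-18=53; pred: 18+9-5=22
Step 5: prey: 53+21-23=51; pred: 22+11-6=27
Step 6: prey: 51+20-27=44; pred: 27+13-8=32
Step 7: prey: 44+17-28=33; pred: 32+14-9=37
Step 8: prey: 33+13-24=22; pred: 37+12-11=38
Step 9: prey: 22+8-16=14; pred: 38+8-11=35
Step 10: prey: 14+5-9=10; pred: 35+4-10=29
Step 11: prey: 10+4-5=9; pred: 29+2-8=23
Step 12: prey: 9+3-4=8; pred: 23+2-6=19
Step 13: prey: 8+3-3=8; pred: 19+1-5=15
Step 14: prey: 8+3-2=9; pred: 15+1-4=12
Step 15: prey: 9+3-2=10; pred: 12+1-3=10
No extinction within 15 steps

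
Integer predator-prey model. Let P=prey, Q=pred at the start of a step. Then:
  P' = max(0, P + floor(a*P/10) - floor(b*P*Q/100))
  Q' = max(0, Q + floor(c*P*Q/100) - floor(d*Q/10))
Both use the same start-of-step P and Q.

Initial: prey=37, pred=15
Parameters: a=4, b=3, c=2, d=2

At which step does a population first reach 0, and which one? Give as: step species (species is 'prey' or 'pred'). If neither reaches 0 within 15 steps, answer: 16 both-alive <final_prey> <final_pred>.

Step 1: prey: 37+14-16=35; pred: 15+11-3=23
Step 2: prey: 35+14-24=25; pred: 23+16-4=35
Step 3: prey: 25+10-26=9; pred: 35+17-7=45
Step 4: prey: 9+3-12=0; pred: 45+8-9=44
First extinction: prey at step 4

Answer: 4 prey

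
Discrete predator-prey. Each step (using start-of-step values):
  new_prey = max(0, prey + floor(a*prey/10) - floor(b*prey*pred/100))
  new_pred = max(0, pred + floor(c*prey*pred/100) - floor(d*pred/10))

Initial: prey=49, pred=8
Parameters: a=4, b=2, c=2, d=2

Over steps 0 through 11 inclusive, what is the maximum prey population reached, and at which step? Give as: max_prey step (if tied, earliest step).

Step 1: prey: 49+19-7=61; pred: 8+7-1=14
Step 2: prey: 61+24-17=68; pred: 14+17-2=29
Step 3: prey: 68+27-39=56; pred: 29+39-5=63
Step 4: prey: 56+22-70=8; pred: 63+70-12=121
Step 5: prey: 8+3-19=0; pred: 121+19-24=116
Step 6: prey: 0+0-0=0; pred: 116+0-23=93
Step 7: prey: 0+0-0=0; pred: 93+0-18=75
Step 8: prey: 0+0-0=0; pred: 75+0-15=60
Step 9: prey: 0+0-0=0; pred: 60+0-12=48
Step 10: prey: 0+0-0=0; pred: 48+0-9=39
Step 11: prey: 0+0-0=0; pred: 39+0-7=32
Max prey = 68 at step 2

Answer: 68 2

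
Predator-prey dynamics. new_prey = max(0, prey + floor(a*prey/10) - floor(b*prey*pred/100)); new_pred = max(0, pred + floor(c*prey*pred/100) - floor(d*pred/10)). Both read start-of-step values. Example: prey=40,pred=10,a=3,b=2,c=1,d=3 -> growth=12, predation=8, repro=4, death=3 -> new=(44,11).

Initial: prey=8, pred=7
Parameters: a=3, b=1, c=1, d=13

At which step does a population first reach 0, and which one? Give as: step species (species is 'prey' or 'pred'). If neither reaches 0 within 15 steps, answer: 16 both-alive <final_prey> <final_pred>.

Answer: 1 pred

Derivation:
Step 1: prey: 8+2-0=10; pred: 7+0-9=0
First extinction: pred at step 1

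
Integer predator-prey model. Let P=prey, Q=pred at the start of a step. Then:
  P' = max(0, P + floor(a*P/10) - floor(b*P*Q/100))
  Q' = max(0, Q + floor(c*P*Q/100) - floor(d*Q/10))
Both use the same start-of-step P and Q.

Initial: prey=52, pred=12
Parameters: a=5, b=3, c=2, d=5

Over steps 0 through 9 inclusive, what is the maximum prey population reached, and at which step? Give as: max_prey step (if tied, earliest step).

Answer: 60 1

Derivation:
Step 1: prey: 52+26-18=60; pred: 12+12-6=18
Step 2: prey: 60+30-32=58; pred: 18+21-9=30
Step 3: prey: 58+29-52=35; pred: 30+34-15=49
Step 4: prey: 35+17-51=1; pred: 49+34-24=59
Step 5: prey: 1+0-1=0; pred: 59+1-29=31
Step 6: prey: 0+0-0=0; pred: 31+0-15=16
Step 7: prey: 0+0-0=0; pred: 16+0-8=8
Step 8: prey: 0+0-0=0; pred: 8+0-4=4
Step 9: prey: 0+0-0=0; pred: 4+0-2=2
Max prey = 60 at step 1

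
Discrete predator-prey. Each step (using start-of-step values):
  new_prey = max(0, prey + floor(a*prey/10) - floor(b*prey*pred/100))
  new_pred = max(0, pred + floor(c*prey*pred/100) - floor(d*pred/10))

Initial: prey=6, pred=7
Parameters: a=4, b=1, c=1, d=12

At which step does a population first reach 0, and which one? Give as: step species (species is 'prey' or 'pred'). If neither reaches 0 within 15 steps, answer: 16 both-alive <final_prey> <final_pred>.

Answer: 1 pred

Derivation:
Step 1: prey: 6+2-0=8; pred: 7+0-8=0
First extinction: pred at step 1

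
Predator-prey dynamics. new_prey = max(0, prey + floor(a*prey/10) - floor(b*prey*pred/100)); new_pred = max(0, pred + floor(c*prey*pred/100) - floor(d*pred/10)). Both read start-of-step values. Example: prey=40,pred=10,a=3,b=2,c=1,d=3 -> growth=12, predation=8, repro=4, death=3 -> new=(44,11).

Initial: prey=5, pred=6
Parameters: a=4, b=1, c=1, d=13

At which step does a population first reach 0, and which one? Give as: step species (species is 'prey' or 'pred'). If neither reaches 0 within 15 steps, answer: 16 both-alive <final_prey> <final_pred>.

Answer: 1 pred

Derivation:
Step 1: prey: 5+2-0=7; pred: 6+0-7=0
First extinction: pred at step 1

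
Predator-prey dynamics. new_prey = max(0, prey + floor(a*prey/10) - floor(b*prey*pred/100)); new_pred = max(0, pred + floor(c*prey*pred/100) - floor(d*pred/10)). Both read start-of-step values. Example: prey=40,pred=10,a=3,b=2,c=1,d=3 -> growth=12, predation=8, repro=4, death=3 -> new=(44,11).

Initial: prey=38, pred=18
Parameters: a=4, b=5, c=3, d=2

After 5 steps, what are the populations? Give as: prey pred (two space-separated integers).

Step 1: prey: 38+15-34=19; pred: 18+20-3=35
Step 2: prey: 19+7-33=0; pred: 35+19-7=47
Step 3: prey: 0+0-0=0; pred: 47+0-9=38
Step 4: prey: 0+0-0=0; pred: 38+0-7=31
Step 5: prey: 0+0-0=0; pred: 31+0-6=25

Answer: 0 25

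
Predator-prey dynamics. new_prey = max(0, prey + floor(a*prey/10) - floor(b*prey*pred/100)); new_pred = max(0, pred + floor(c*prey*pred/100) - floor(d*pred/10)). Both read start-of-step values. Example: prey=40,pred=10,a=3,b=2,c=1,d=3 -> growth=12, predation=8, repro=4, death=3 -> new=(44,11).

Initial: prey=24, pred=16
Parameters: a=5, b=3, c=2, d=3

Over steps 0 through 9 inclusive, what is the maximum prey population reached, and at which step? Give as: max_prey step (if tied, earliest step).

Step 1: prey: 24+12-11=25; pred: 16+7-4=19
Step 2: prey: 25+12-14=23; pred: 19+9-5=23
Step 3: prey: 23+11-15=19; pred: 23+10-6=27
Step 4: prey: 19+9-15=13; pred: 27+10-8=29
Step 5: prey: 13+6-11=8; pred: 29+7-8=28
Step 6: prey: 8+4-6=6; pred: 28+4-8=24
Step 7: prey: 6+3-4=5; pred: 24+2-7=19
Step 8: prey: 5+2-2=5; pred: 19+1-5=15
Step 9: prey: 5+2-2=5; pred: 15+1-4=12
Max prey = 25 at step 1

Answer: 25 1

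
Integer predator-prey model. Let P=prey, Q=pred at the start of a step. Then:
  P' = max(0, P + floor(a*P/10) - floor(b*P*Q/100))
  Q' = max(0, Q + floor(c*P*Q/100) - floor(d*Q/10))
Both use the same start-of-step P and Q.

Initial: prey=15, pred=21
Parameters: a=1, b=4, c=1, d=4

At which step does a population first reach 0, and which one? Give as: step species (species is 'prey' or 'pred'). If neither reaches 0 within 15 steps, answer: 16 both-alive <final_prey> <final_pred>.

Answer: 16 both-alive 2 2

Derivation:
Step 1: prey: 15+1-12=4; pred: 21+3-8=16
Step 2: prey: 4+0-2=2; pred: 16+0-6=10
Step 3: prey: 2+0-0=2; pred: 10+0-4=6
Step 4: prey: 2+0-0=2; pred: 6+0-2=4
Step 5: prey: 2+0-0=2; pred: 4+0-1=3
Step 6: prey: 2+0-0=2; pred: 3+0-1=2
Step 7: prey: 2+0-0=2; pred: 2+0-0=2
Steps 8-15: state stable at prey=2, pred=2 (no change)
No extinction within 15 steps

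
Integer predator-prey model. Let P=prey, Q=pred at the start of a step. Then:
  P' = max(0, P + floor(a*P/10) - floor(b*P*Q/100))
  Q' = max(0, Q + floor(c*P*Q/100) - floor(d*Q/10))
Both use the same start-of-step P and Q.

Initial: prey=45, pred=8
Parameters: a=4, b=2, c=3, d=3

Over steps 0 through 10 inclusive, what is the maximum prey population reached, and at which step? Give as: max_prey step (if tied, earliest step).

Step 1: prey: 45+18-7=56; pred: 8+10-2=16
Step 2: prey: 56+22-17=61; pred: 16+26-4=38
Step 3: prey: 61+24-46=39; pred: 38+69-11=96
Step 4: prey: 39+15-74=0; pred: 96+112-28=180
Step 5: prey: 0+0-0=0; pred: 180+0-54=126
Step 6: prey: 0+0-0=0; pred: 126+0-37=89
Step 7: prey: 0+0-0=0; pred: 89+0-26=63
Step 8: prey: 0+0-0=0; pred: 63+0-18=45
Step 9: prey: 0+0-0=0; pred: 45+0-13=32
Step 10: prey: 0+0-0=0; pred: 32+0-9=23
Max prey = 61 at step 2

Answer: 61 2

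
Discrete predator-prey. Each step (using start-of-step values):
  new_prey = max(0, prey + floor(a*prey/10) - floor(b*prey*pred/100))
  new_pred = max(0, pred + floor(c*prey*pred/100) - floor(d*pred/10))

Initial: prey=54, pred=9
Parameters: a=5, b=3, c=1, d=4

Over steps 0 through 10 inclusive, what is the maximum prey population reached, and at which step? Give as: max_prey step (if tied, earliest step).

Step 1: prey: 54+27-14=67; pred: 9+4-3=10
Step 2: prey: 67+33-20=80; pred: 10+6-4=12
Step 3: prey: 80+40-28=92; pred: 12+9-4=17
Step 4: prey: 92+46-46=92; pred: 17+15-6=26
Step 5: prey: 92+46-71=67; pred: 26+23-10=39
Step 6: prey: 67+33-78=22; pred: 39+26-15=50
Step 7: prey: 22+11-33=0; pred: 50+11-20=41
Step 8: prey: 0+0-0=0; pred: 41+0-16=25
Step 9: prey: 0+0-0=0; pred: 25+0-10=15
Step 10: prey: 0+0-0=0; pred: 15+0-6=9
Max prey = 92 at step 3

Answer: 92 3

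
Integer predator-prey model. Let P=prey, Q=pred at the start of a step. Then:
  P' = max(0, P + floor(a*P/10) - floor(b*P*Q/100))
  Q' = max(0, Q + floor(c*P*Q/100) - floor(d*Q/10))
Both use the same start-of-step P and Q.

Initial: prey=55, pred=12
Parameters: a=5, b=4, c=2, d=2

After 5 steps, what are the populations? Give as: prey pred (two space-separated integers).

Answer: 0 42

Derivation:
Step 1: prey: 55+27-26=56; pred: 12+13-2=23
Step 2: prey: 56+28-51=33; pred: 23+25-4=44
Step 3: prey: 33+16-58=0; pred: 44+29-8=65
Step 4: prey: 0+0-0=0; pred: 65+0-13=52
Step 5: prey: 0+0-0=0; pred: 52+0-10=42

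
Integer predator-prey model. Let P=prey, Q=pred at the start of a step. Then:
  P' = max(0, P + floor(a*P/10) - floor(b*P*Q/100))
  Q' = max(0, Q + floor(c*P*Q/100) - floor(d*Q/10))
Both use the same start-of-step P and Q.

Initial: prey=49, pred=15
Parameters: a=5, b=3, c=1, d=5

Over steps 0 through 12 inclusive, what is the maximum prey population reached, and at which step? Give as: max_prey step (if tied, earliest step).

Step 1: prey: 49+24-22=51; pred: 15+7-7=15
Step 2: prey: 51+25-22=54; pred: 15+7-7=15
Step 3: prey: 54+27-24=57; pred: 15+8-7=16
Step 4: prey: 57+28-27=58; pred: 16+9-8=17
Step 5: prey: 58+29-29=58; pred: 17+9-8=18
Step 6: prey: 58+29-31=56; pred: 18+10-9=19
Step 7: prey: 56+28-31=53; pred: 19+10-9=20
Step 8: prey: 53+26-31=48; pred: 20+10-10=20
Step 9: prey: 48+24-28=44; pred: 20+9-10=19
Step 10: prey: 44+22-25=41; pred: 19+8-9=18
Step 11: prey: 41+20-22=39; pred: 18+7-9=16
Step 12: prey: 39+19-18=40; pred: 16+6-8=14
Max prey = 58 at step 4

Answer: 58 4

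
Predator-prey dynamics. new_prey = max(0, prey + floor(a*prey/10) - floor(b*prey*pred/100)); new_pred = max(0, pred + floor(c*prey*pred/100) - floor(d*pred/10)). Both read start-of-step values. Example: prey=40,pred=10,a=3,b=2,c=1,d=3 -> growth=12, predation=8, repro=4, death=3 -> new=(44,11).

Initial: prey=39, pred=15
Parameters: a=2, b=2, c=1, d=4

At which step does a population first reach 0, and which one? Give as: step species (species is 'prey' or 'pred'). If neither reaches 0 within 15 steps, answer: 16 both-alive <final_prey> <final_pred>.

Answer: 16 both-alive 49 8

Derivation:
Step 1: prey: 39+7-11=35; pred: 15+5-6=14
Step 2: prey: 35+7-9=33; pred: 14+4-5=13
Step 3: prey: 33+6-8=31; pred: 13+4-5=12
Step 4: prey: 31+6-7=30; pred: 12+3-4=11
Step 5: prey: 30+6-6=30; pred: 11+3-4=10
Step 6: prey: 30+6-6=30; pred: 10+3-4=9
Step 7: prey: 30+6-5=31; pred: 9+2-3=8
Step 8: prey: 31+6-4=33; pred: 8+2-3=7
Step 9: prey: 33+6-4=35; pred: 7+2-2=7
Step 10: prey: 35+7-4=38; pred: 7+2-2=7
Step 11: prey: 38+7-5=40; pred: 7+2-2=7
Step 12: prey: 40+8-5=43; pred: 7+2-2=7
Step 13: prey: 43+8-6=45; pred: 7+3-2=8
Step 14: prey: 45+9-7=47; pred: 8+3-3=8
Step 15: prey: 47+9-7=49; pred: 8+3-3=8
No extinction within 15 steps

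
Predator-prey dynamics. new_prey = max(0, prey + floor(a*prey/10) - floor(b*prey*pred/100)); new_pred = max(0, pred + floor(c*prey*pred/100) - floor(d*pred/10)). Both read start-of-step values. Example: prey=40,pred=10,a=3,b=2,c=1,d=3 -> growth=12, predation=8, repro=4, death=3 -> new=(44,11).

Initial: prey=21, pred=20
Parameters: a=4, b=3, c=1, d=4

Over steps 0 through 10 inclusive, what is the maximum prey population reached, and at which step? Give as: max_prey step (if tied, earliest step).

Step 1: prey: 21+8-12=17; pred: 20+4-8=16
Step 2: prey: 17+6-8=15; pred: 16+2-6=12
Step 3: prey: 15+6-5=16; pred: 12+1-4=9
Step 4: prey: 16+6-4=18; pred: 9+1-3=7
Step 5: prey: 18+7-3=22; pred: 7+1-2=6
Step 6: prey: 22+8-3=27; pred: 6+1-2=5
Step 7: prey: 27+10-4=33; pred: 5+1-2=4
Step 8: prey: 33+13-3=43; pred: 4+1-1=4
Step 9: prey: 43+17-5=55; pred: 4+1-1=4
Step 10: prey: 55+22-6=71; pred: 4+2-1=5
Max prey = 71 at step 10

Answer: 71 10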